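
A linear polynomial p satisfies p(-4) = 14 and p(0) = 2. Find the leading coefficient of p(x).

-3

Write p(x) = ax + b. Substituting each data point gives a linear system:
  -4a + b = 14
  b = 2
Solving the system yields a = -3, b = 2.
So p(x) = -3x + 2.
The leading coefficient is -3.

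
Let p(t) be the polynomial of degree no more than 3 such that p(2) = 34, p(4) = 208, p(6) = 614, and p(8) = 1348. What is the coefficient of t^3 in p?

Write p(t) = at^3 + bt^2 + ct + d. Substituting each data point gives a linear system:
  8a + 4b + 2c + d = 34
  64a + 16b + 4c + d = 208
  216a + 36b + 6c + d = 614
  512a + 64b + 8c + d = 1348
Solving the system yields a = 2, b = 5, c = 1, d = -4.
So p(t) = 2t^3 + 5t^2 + t - 4.
The leading coefficient is 2.

2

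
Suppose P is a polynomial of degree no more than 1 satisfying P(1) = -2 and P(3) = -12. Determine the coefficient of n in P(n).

-5

Write P(n) = an + b. Substituting each data point gives a linear system:
  a + b = -2
  3a + b = -12
Solving the system yields a = -5, b = 3.
So P(n) = -5n + 3.
The leading coefficient is -5.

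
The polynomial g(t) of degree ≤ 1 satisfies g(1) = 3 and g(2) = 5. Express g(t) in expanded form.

g(t) = 2t + 1

Using the Lagrange interpolation formula with nodes 1, 2:
  L_0(t) = (t - 2) / -1
  L_1(t) = (t - 1) / 1
Then g(t) = 3·L_0(t) + 5·L_1(t).
Expanding and collecting terms gives g(t) = 2t + 1.
Check: g(2) = 5. ✓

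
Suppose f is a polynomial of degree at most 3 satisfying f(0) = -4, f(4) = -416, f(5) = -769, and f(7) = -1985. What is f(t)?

f(t) = -5t^3 - 5t^2 - 3t - 4

Write f(t) = at^3 + bt^2 + ct + d. Substituting each data point gives a linear system:
  d = -4
  64a + 16b + 4c + d = -416
  125a + 25b + 5c + d = -769
  343a + 49b + 7c + d = -1985
Solving the system yields a = -5, b = -5, c = -3, d = -4.
So f(t) = -5t³ - 5t² - 3t - 4.
Check: f(4) = -416. ✓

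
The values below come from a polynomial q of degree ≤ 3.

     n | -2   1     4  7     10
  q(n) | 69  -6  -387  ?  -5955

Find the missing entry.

-2046

The 4 known points determine the degree-3 polynomial uniquely.
Write q(n) = an^3 + bn^2 + cn + d. Substituting each data point gives a linear system:
  -8a + 4b - 2c + d = 69
  a + b + c + d = -6
  64a + 16b + 4c + d = -387
  1000a + 100b + 10c + d = -5955
Solving the system yields a = -6, b = 1, c = -6, d = 5.
So q(n) = -6n^3 + n^2 - 6n + 5.
Then q(7) = -2046.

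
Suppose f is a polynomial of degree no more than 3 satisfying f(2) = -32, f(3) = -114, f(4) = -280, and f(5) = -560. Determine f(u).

f(u) = -5u^3 + 3u^2 - 2u

Write f(u) = au^3 + bu^2 + cu + d. Substituting each data point gives a linear system:
  8a + 4b + 2c + d = -32
  27a + 9b + 3c + d = -114
  64a + 16b + 4c + d = -280
  125a + 25b + 5c + d = -560
Solving the system yields a = -5, b = 3, c = -2, d = 0.
So f(u) = -5u^3 + 3u^2 - 2u.
Check: f(4) = -280. ✓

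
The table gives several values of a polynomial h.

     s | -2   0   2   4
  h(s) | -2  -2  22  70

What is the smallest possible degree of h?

2

Forward differences of the values at s = -2, 0, 2, 4:
  h  : -2  -2  22  70
  Δ  : 0  24  48
  Δ^2: 24  24
  Δ^3: 0
The second differences are constant (24) and nonzero, while all higher differences vanish, so the minimal degree is 2.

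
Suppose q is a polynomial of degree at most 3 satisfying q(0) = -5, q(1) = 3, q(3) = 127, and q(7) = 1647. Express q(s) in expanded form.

q(s) = 5s^3 - 2s^2 + 5s - 5

Write q(s) = as^3 + bs^2 + cs + d. Substituting each data point gives a linear system:
  d = -5
  a + b + c + d = 3
  27a + 9b + 3c + d = 127
  343a + 49b + 7c + d = 1647
Solving the system yields a = 5, b = -2, c = 5, d = -5.
So q(s) = 5s³ - 2s² + 5s - 5.
Check: q(1) = 3. ✓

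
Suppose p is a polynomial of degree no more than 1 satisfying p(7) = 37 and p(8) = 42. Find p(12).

62

Using the Lagrange interpolation formula with nodes 7, 8:
  L_0(x) = (x - 8) / -1
  L_1(x) = (x - 7) / 1
Then p(x) = 37·L_0(x) + 42·L_1(x).
Expanding and collecting terms gives p(x) = 5x + 2.
Evaluating at x = 12: p(12) = 62.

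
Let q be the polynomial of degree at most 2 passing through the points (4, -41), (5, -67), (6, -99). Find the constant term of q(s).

3

Write q(s) = as^2 + bs + c. Substituting each data point gives a linear system:
  16a + 4b + c = -41
  25a + 5b + c = -67
  36a + 6b + c = -99
Solving the system yields a = -3, b = 1, c = 3.
So q(s) = -3s^2 + s + 3.
The constant term is 3.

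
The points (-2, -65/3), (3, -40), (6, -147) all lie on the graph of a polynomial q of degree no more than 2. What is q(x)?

Write q(x) = ax^2 + bx + c. Substituting each data point gives a linear system:
  4a - 2b + c = -65/3
  9a + 3b + c = -40
  36a + 6b + c = -147
Solving the system yields a = -4, b = 1/3, c = -5.
So q(x) = -4x² + (1/3)x - 5.
Check: q(-2) = -65/3. ✓

q(x) = -4x^2 + (1/3)x - 5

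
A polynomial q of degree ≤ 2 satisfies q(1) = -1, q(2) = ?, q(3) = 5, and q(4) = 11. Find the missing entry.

1

On equispaced nodes a degree-2 polynomial has vanishing third forward difference, so
  - q(1) + 3·q(2) - 3·q(3) + q(4) = 0.
Substituting the known values and solving for q(2):
  3·q(2) = 3
  q(2) = 1.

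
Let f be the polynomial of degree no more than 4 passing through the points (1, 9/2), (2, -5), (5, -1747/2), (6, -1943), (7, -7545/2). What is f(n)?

f(n) = -2n^4 + 3n^3 - (1/2)n + 4

Using the Lagrange interpolation formula with nodes 1, 2, 5, 6, 7:
  L_0(n) = (n - 2)(n - 5)(n - 6)(n - 7) / 120
  L_1(n) = (n - 1)(n - 5)(n - 6)(n - 7) / -60
  L_2(n) = (n - 1)(n - 2)(n - 6)(n - 7) / 24
  L_3(n) = (n - 1)(n - 2)(n - 5)(n - 7) / -20
  L_4(n) = (n - 1)(n - 2)(n - 5)(n - 6) / 60
Then f(n) = 9/2·L_0(n) - 5·L_1(n) - 1747/2·L_2(n) - 1943·L_3(n) - 7545/2·L_4(n).
Expanding and collecting terms gives f(n) = -2n⁴ + 3n³ - (1/2)n + 4.
Check: f(6) = -1943. ✓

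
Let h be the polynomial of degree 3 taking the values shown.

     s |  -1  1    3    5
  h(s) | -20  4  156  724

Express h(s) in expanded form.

Using the Lagrange interpolation formula with nodes -1, 1, 3, 5:
  L_0(s) = (s - 1)(s - 3)(s - 5) / -48
  L_1(s) = (s + 1)(s - 3)(s - 5) / 16
  L_2(s) = (s + 1)(s - 1)(s - 5) / -16
  L_3(s) = (s + 1)(s - 1)(s - 3) / 48
Then h(s) = -20·L_0(s) + 4·L_1(s) + 156·L_2(s) + 724·L_3(s).
Expanding and collecting terms gives h(s) = 6s^3 - 2s^2 + 6s - 6.
Check: h(3) = 156. ✓

h(s) = 6s^3 - 2s^2 + 6s - 6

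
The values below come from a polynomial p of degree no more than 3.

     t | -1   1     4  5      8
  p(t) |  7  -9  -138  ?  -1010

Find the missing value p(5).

-257

The 4 known points determine the degree-3 polynomial uniquely.
Write p(t) = at^3 + bt^2 + ct + d. Substituting each data point gives a linear system:
  -a + b - c + d = 7
  a + b + c + d = -9
  64a + 16b + 4c + d = -138
  512a + 64b + 8c + d = -1010
Solving the system yields a = -2, b = 1, c = -6, d = -2.
So p(t) = -2t^3 + t^2 - 6t - 2.
Then p(5) = -257.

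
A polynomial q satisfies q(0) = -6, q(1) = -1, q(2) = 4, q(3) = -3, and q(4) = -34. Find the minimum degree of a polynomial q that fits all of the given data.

Forward differences of the values at t = 0, 1, 2, 3, 4:
  q  : -6  -1  4  -3  -34
  Δ  : 5  5  -7  -31
  Δ^2: 0  -12  -24
  Δ^3: -12  -12
  Δ^4: 0
The third differences are constant (-12) and nonzero, while all higher differences vanish, so the minimal degree is 3.

3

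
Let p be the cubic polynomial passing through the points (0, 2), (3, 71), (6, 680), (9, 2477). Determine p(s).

p(s) = 4s^3 - 6s^2 + 5s + 2

Write p(s) = as^3 + bs^2 + cs + d. Substituting each data point gives a linear system:
  d = 2
  27a + 9b + 3c + d = 71
  216a + 36b + 6c + d = 680
  729a + 81b + 9c + d = 2477
Solving the system yields a = 4, b = -6, c = 5, d = 2.
So p(s) = 4s^3 - 6s^2 + 5s + 2.
Check: p(0) = 2. ✓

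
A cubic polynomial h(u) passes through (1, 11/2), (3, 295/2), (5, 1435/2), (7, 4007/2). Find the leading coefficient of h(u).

6

Write h(u) = au^3 + bu^2 + cu + d. Substituting each data point gives a linear system:
  a + b + c + d = 11/2
  27a + 9b + 3c + d = 295/2
  125a + 25b + 5c + d = 1435/2
  343a + 49b + 7c + d = 4007/2
Solving the system yields a = 6, b = -1/2, c = -5, d = 5.
So h(u) = 6u^3 - (1/2)u^2 - 5u + 5.
The leading coefficient is 6.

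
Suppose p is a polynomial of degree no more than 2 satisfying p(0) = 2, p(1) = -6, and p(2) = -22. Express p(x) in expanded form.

p(x) = -4x^2 - 4x + 2

Using the Lagrange interpolation formula with nodes 0, 1, 2:
  L_0(x) = (x - 1)(x - 2) / 2
  L_1(x) = x(x - 2) / -1
  L_2(x) = x(x - 1) / 2
Then p(x) = 2·L_0(x) - 6·L_1(x) - 22·L_2(x).
Expanding and collecting terms gives p(x) = -4x^2 - 4x + 2.
Check: p(2) = -22. ✓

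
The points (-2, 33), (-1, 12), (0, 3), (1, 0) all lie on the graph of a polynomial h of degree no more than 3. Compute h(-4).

Using the Lagrange interpolation formula with nodes -2, -1, 0, 1:
  L_0(s) = (s + 1)s(s - 1) / -6
  L_1(s) = (s + 2)s(s - 1) / 2
  L_2(s) = (s + 2)(s + 1)(s - 1) / -2
  L_3(s) = (s + 2)(s + 1)s / 6
Then h(s) = 33·L_0(s) + 12·L_1(s) + 3·L_2(s) + 0·L_3(s).
Expanding and collecting terms gives h(s) = -s^3 + 3s^2 - 5s + 3.
Evaluating at s = -4: h(-4) = 135.

135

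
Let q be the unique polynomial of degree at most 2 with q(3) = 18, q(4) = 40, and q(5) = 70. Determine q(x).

Write q(x) = ax^2 + bx + c. Substituting each data point gives a linear system:
  9a + 3b + c = 18
  16a + 4b + c = 40
  25a + 5b + c = 70
Solving the system yields a = 4, b = -6, c = 0.
So q(x) = 4x² - 6x.
Check: q(5) = 70. ✓

q(x) = 4x^2 - 6x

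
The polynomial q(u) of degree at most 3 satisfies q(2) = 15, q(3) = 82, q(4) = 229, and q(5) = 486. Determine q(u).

Write q(u) = au^3 + bu^2 + cu + d. Substituting each data point gives a linear system:
  8a + 4b + 2c + d = 15
  27a + 9b + 3c + d = 82
  64a + 16b + 4c + d = 229
  125a + 25b + 5c + d = 486
Solving the system yields a = 5, b = -5, c = -3, d = 1.
So q(u) = 5u³ - 5u² - 3u + 1.
Check: q(2) = 15. ✓

q(u) = 5u^3 - 5u^2 - 3u + 1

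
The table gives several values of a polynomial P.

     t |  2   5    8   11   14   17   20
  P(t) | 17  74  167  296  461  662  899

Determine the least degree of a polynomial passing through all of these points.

Forward differences of the values at t = 2, 5, 8, 11, 14, 17, 20:
  P  : 17  74  167  296  461  662  899
  Δ  : 57  93  129  165  201  237
  Δ^2: 36  36  36  36  36
  Δ^3: 0  0  0  0
  Δ^4: 0  0  0
  Δ^5: 0  0
  Δ^6: 0
The second differences are constant (36) and nonzero, while all higher differences vanish, so the minimal degree is 2.

2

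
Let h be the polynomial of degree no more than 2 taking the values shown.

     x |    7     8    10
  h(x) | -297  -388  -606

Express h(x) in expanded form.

Write h(x) = ax^2 + bx + c. Substituting each data point gives a linear system:
  49a + 7b + c = -297
  64a + 8b + c = -388
  100a + 10b + c = -606
Solving the system yields a = -6, b = -1, c = 4.
So h(x) = -6x² - x + 4.
Check: h(10) = -606. ✓

h(x) = -6x^2 - x + 4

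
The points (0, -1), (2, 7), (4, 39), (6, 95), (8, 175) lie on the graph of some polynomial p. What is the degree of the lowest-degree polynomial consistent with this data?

Forward differences of the values at n = 0, 2, 4, 6, 8:
  p  : -1  7  39  95  175
  Δ  : 8  32  56  80
  Δ^2: 24  24  24
  Δ^3: 0  0
  Δ^4: 0
The second differences are constant (24) and nonzero, while all higher differences vanish, so the minimal degree is 2.

2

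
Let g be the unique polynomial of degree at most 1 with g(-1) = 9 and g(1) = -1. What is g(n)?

Using the Lagrange interpolation formula with nodes -1, 1:
  L_0(n) = (n - 1) / -2
  L_1(n) = (n + 1) / 2
Then g(n) = 9·L_0(n) - 1·L_1(n).
Expanding and collecting terms gives g(n) = -5n + 4.
Check: g(-1) = 9. ✓

g(n) = -5n + 4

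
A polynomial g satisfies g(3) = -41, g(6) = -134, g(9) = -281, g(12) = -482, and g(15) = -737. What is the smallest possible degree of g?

Forward differences of the values at n = 3, 6, 9, 12, 15:
  g  : -41  -134  -281  -482  -737
  Δ  : -93  -147  -201  -255
  Δ^2: -54  -54  -54
  Δ^3: 0  0
  Δ^4: 0
The second differences are constant (-54) and nonzero, while all higher differences vanish, so the minimal degree is 2.

2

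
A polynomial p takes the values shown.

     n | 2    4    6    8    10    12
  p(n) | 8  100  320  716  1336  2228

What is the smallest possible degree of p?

Forward differences of the values at n = 2, 4, 6, 8, 10, 12:
  p  : 8  100  320  716  1336  2228
  Δ  : 92  220  396  620  892
  Δ^2: 128  176  224  272
  Δ^3: 48  48  48
  Δ^4: 0  0
  Δ^5: 0
The third differences are constant (48) and nonzero, while all higher differences vanish, so the minimal degree is 3.

3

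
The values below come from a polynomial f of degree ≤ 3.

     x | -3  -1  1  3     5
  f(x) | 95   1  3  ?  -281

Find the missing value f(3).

On equispaced nodes a degree-3 polynomial has vanishing fourth forward difference, so
  f(-3) - 4·f(-1) + 6·f(1) - 4·f(3) + f(5) = 0.
Substituting the known values and solving for f(3):
  -4·f(3) = 172
  f(3) = -43.

-43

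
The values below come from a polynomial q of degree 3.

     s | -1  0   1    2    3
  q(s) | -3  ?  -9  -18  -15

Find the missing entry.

On equispaced nodes a degree-3 polynomial has vanishing fourth forward difference, so
  q(-1) - 4·q(0) + 6·q(1) - 4·q(2) + q(3) = 0.
Substituting the known values and solving for q(0):
  -4·q(0) = 0
  q(0) = 0.

0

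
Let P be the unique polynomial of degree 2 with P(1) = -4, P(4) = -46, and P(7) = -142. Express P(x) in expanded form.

P(x) = -3x^2 + x - 2

Using the Lagrange interpolation formula with nodes 1, 4, 7:
  L_0(x) = (x - 4)(x - 7) / 18
  L_1(x) = (x - 1)(x - 7) / -9
  L_2(x) = (x - 1)(x - 4) / 18
Then P(x) = -4·L_0(x) - 46·L_1(x) - 142·L_2(x).
Expanding and collecting terms gives P(x) = -3x^2 + x - 2.
Check: P(7) = -142. ✓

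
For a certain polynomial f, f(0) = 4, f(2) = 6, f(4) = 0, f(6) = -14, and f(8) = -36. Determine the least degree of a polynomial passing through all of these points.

Forward differences of the values at x = 0, 2, 4, 6, 8:
  f  : 4  6  0  -14  -36
  Δ  : 2  -6  -14  -22
  Δ^2: -8  -8  -8
  Δ^3: 0  0
  Δ^4: 0
The second differences are constant (-8) and nonzero, while all higher differences vanish, so the minimal degree is 2.

2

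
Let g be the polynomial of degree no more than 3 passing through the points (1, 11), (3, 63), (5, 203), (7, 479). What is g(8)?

683

Write g(n) = an^3 + bn^2 + cn + d. Substituting each data point gives a linear system:
  a + b + c + d = 11
  27a + 9b + 3c + d = 63
  125a + 25b + 5c + d = 203
  343a + 49b + 7c + d = 479
Solving the system yields a = 1, b = 2, c = 5, d = 3.
So g(n) = n³ + 2n² + 5n + 3.
Then g(8) = 683.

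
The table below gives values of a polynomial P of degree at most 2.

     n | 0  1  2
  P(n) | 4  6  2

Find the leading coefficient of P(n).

Write P(n) = an^2 + bn + c. Substituting each data point gives a linear system:
  c = 4
  a + b + c = 6
  4a + 2b + c = 2
Solving the system yields a = -3, b = 5, c = 4.
So P(n) = -3n^2 + 5n + 4.
The leading coefficient is -3.

-3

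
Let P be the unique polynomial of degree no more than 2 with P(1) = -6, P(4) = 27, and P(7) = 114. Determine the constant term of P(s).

-5

Write P(s) = as^2 + bs + c. Substituting each data point gives a linear system:
  a + b + c = -6
  16a + 4b + c = 27
  49a + 7b + c = 114
Solving the system yields a = 3, b = -4, c = -5.
So P(s) = 3s^2 - 4s - 5.
The constant term is -5.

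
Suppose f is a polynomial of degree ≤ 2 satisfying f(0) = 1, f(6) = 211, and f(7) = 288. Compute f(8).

377

Write f(n) = an^2 + bn + c. Substituting each data point gives a linear system:
  c = 1
  36a + 6b + c = 211
  49a + 7b + c = 288
Solving the system yields a = 6, b = -1, c = 1.
So f(n) = 6n^2 - n + 1.
Then f(8) = 377.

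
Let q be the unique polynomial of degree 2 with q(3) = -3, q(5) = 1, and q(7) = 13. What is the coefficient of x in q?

Write q(x) = ax^2 + bx + c. Substituting each data point gives a linear system:
  9a + 3b + c = -3
  25a + 5b + c = 1
  49a + 7b + c = 13
Solving the system yields a = 1, b = -6, c = 6.
So q(x) = x^2 - 6x + 6.
The coefficient of x is -6.

-6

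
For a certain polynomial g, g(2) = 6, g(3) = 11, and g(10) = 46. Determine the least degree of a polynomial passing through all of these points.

1

Divided differences on the nodes 2, 3, 10:
  order 0: 6  11  46
  order 1: 5  5
  order 2: 0
The order-1 divided differences are all 5 (nonzero) and every higher order vanishes, so the data lies on a polynomial of degree exactly 1.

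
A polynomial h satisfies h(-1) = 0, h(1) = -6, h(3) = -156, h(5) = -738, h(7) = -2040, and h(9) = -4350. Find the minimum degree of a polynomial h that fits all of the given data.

3

Forward differences of the values at n = -1, 1, 3, 5, 7, 9:
  h  : 0  -6  -156  -738  -2040  -4350
  Δ  : -6  -150  -582  -1302  -2310
  Δ^2: -144  -432  -720  -1008
  Δ^3: -288  -288  -288
  Δ^4: 0  0
  Δ^5: 0
The third differences are constant (-288) and nonzero, while all higher differences vanish, so the minimal degree is 3.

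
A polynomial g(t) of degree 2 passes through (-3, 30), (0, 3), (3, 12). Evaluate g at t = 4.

23

Write g(t) = at^2 + bt + c. Substituting each data point gives a linear system:
  9a - 3b + c = 30
  c = 3
  9a + 3b + c = 12
Solving the system yields a = 2, b = -3, c = 3.
So g(t) = 2t^2 - 3t + 3.
Then g(4) = 23.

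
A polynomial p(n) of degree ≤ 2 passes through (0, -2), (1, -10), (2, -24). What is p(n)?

p(n) = -3n^2 - 5n - 2

Write p(n) = an^2 + bn + c. Substituting each data point gives a linear system:
  c = -2
  a + b + c = -10
  4a + 2b + c = -24
Solving the system yields a = -3, b = -5, c = -2.
So p(n) = -3n² - 5n - 2.
Check: p(1) = -10. ✓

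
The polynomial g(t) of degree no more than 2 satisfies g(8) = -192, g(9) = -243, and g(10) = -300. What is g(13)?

-507

Write g(t) = at^2 + bt + c. Substituting each data point gives a linear system:
  64a + 8b + c = -192
  81a + 9b + c = -243
  100a + 10b + c = -300
Solving the system yields a = -3, b = 0, c = 0.
So g(t) = -3t².
Then g(13) = -507.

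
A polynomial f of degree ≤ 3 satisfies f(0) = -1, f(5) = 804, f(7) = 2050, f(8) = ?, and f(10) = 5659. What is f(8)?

2991

The 4 known points determine the degree-3 polynomial uniquely.
Write f(t) = at^3 + bt^2 + ct + d. Substituting each data point gives a linear system:
  d = -1
  125a + 25b + 5c + d = 804
  343a + 49b + 7c + d = 2050
  1000a + 100b + 10c + d = 5659
Solving the system yields a = 5, b = 6, c = 6, d = -1.
So f(t) = 5t^3 + 6t^2 + 6t - 1.
Then f(8) = 2991.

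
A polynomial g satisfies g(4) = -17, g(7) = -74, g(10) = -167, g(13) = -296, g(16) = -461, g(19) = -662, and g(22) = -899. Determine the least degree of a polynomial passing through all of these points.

2

Forward differences of the values at n = 4, 7, 10, 13, 16, 19, 22:
  g  : -17  -74  -167  -296  -461  -662  -899
  Δ  : -57  -93  -129  -165  -201  -237
  Δ^2: -36  -36  -36  -36  -36
  Δ^3: 0  0  0  0
  Δ^4: 0  0  0
  Δ^5: 0  0
  Δ^6: 0
The second differences are constant (-36) and nonzero, while all higher differences vanish, so the minimal degree is 2.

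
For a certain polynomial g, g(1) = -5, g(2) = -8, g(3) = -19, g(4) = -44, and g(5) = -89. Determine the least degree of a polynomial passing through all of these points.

Forward differences of the values at n = 1, 2, 3, 4, 5:
  g  : -5  -8  -19  -44  -89
  Δ  : -3  -11  -25  -45
  Δ^2: -8  -14  -20
  Δ^3: -6  -6
  Δ^4: 0
The third differences are constant (-6) and nonzero, while all higher differences vanish, so the minimal degree is 3.

3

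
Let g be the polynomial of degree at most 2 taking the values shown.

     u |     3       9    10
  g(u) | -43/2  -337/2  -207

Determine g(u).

g(u) = -2u^2 - (1/2)u - 2

Using the Lagrange interpolation formula with nodes 3, 9, 10:
  L_0(u) = (u - 9)(u - 10) / 42
  L_1(u) = (u - 3)(u - 10) / -6
  L_2(u) = (u - 3)(u - 9) / 7
Then g(u) = -43/2·L_0(u) - 337/2·L_1(u) - 207·L_2(u).
Expanding and collecting terms gives g(u) = -2u^2 - (1/2)u - 2.
Check: g(10) = -207. ✓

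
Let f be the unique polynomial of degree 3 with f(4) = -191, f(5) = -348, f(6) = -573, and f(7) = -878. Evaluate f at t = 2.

-33

Write f(t) = at^3 + bt^2 + ct + d. Substituting each data point gives a linear system:
  64a + 16b + 4c + d = -191
  125a + 25b + 5c + d = -348
  216a + 36b + 6c + d = -573
  343a + 49b + 7c + d = -878
Solving the system yields a = -2, b = -4, c = 1, d = -3.
So f(t) = -2t^3 - 4t^2 + t - 3.
Then f(2) = -33.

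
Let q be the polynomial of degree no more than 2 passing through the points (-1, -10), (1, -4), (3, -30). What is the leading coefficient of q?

-4

Write q(n) = an^2 + bn + c. Substituting each data point gives a linear system:
  a - b + c = -10
  a + b + c = -4
  9a + 3b + c = -30
Solving the system yields a = -4, b = 3, c = -3.
So q(n) = -4n² + 3n - 3.
The leading coefficient is -4.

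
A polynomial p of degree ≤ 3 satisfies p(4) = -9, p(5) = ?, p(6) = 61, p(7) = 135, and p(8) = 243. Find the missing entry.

On equispaced nodes a degree-3 polynomial has vanishing fourth forward difference, so
  p(4) - 4·p(5) + 6·p(6) - 4·p(7) + p(8) = 0.
Substituting the known values and solving for p(5):
  -4·p(5) = -60
  p(5) = 15.

15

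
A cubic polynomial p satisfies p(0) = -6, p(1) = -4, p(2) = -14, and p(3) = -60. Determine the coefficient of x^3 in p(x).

-4

Write p(x) = ax^3 + bx^2 + cx + d. Substituting each data point gives a linear system:
  d = -6
  a + b + c + d = -4
  8a + 4b + 2c + d = -14
  27a + 9b + 3c + d = -60
Solving the system yields a = -4, b = 6, c = 0, d = -6.
So p(x) = -4x^3 + 6x^2 - 6.
The leading coefficient is -4.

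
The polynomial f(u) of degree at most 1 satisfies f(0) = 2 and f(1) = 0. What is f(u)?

Write f(u) = au + b. Substituting each data point gives a linear system:
  b = 2
  a + b = 0
Solving the system yields a = -2, b = 2.
So f(u) = -2u + 2.
Check: f(0) = 2. ✓

f(u) = -2u + 2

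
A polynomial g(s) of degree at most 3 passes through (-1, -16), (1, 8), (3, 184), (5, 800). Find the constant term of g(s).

-5

Write g(s) = as^3 + bs^2 + cs + d. Substituting each data point gives a linear system:
  -a + b - c + d = -16
  a + b + c + d = 8
  27a + 9b + 3c + d = 184
  125a + 25b + 5c + d = 800
Solving the system yields a = 6, b = 1, c = 6, d = -5.
So g(s) = 6s³ + s² + 6s - 5.
The constant term is -5.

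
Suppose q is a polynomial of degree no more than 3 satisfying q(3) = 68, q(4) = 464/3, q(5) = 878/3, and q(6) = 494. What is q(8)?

Using the Lagrange interpolation formula with nodes 3, 4, 5, 6:
  L_0(n) = (n - 4)(n - 5)(n - 6) / -6
  L_1(n) = (n - 3)(n - 5)(n - 6) / 2
  L_2(n) = (n - 3)(n - 4)(n - 6) / -2
  L_3(n) = (n - 3)(n - 4)(n - 5) / 6
Then q(n) = 68·L_0(n) + 464/3·L_1(n) + 878/3·L_2(n) + 494·L_3(n).
Expanding and collecting terms gives q(n) = 2n³ + (5/3)n² + n - 4.
Evaluating at n = 8: q(8) = 3404/3.

3404/3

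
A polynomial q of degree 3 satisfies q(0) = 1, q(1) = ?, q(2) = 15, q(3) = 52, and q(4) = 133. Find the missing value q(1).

4

On equispaced nodes a degree-3 polynomial has vanishing fourth forward difference, so
  q(0) - 4·q(1) + 6·q(2) - 4·q(3) + q(4) = 0.
Substituting the known values and solving for q(1):
  -4·q(1) = -16
  q(1) = 4.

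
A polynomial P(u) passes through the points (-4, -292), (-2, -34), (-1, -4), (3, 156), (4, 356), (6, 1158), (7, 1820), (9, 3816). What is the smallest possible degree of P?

Divided differences on the nodes -4, -2, -1, 3, 4, 6, 7, 9:
  order 0: -292  -34  -4  156  356  1158  1820  3816
  order 1: 129  30  40  200  401  662  998
  order 2: -33  2  32  67  87  112
  order 3: 5  5  5  5  5
  order 4: 0  0  0  0
  order 5: 0  0  0
  order 6: 0  0
  order 7: 0
The order-3 divided differences are all 5 (nonzero) and every higher order vanishes, so the data lies on a polynomial of degree exactly 3.

3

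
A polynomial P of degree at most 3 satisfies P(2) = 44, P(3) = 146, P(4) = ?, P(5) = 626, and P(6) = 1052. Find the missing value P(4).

The 4 known points determine the degree-3 polynomial uniquely.
Write P(t) = at^3 + bt^2 + ct + d. Substituting each data point gives a linear system:
  8a + 4b + 2c + d = 44
  27a + 9b + 3c + d = 146
  125a + 25b + 5c + d = 626
  216a + 36b + 6c + d = 1052
Solving the system yields a = 4, b = 6, c = -4, d = -4.
So P(t) = 4t^3 + 6t^2 - 4t - 4.
Then P(4) = 332.

332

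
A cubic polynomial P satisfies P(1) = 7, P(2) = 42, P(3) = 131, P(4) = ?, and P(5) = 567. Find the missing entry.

On equispaced nodes a degree-3 polynomial has vanishing fourth forward difference, so
  P(1) - 4·P(2) + 6·P(3) - 4·P(4) + P(5) = 0.
Substituting the known values and solving for P(4):
  -4·P(4) = -1192
  P(4) = 298.

298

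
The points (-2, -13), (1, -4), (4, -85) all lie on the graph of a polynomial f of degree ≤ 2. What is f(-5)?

-112

Forward differences of the values at s = -2, 1, 4:
  f  : -13  -4  -85
  Δ  : 9  -81
  Δ^2: -90
The second differences are constant, confirming degree 2.
Interpolating (Newton forward form) and evaluating at s = -5 gives f(-5) = -112.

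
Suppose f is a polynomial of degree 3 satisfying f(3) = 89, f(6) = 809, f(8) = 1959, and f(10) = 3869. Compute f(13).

Write f(u) = au^3 + bu^2 + cu + d. Substituting each data point gives a linear system:
  27a + 9b + 3c + d = 89
  216a + 36b + 6c + d = 809
  512a + 64b + 8c + d = 1959
  1000a + 100b + 10c + d = 3869
Solving the system yields a = 4, b = -1, c = -3, d = -1.
So f(u) = 4u^3 - u^2 - 3u - 1.
Then f(13) = 8579.

8579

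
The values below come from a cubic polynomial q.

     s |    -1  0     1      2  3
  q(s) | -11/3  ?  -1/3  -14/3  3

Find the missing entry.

On equispaced nodes a degree-3 polynomial has vanishing fourth forward difference, so
  q(-1) - 4·q(0) + 6·q(1) - 4·q(2) + q(3) = 0.
Substituting the known values and solving for q(0):
  -4·q(0) = -16
  q(0) = 4.

4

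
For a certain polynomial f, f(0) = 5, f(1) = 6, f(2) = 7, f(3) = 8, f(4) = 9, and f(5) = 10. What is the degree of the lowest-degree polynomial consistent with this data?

Forward differences of the values at s = 0, 1, 2, 3, 4, 5:
  f  : 5  6  7  8  9  10
  Δ  : 1  1  1  1  1
  Δ^2: 0  0  0  0
  Δ^3: 0  0  0
  Δ^4: 0  0
  Δ^5: 0
The first differences are constant (1) and nonzero, while all higher differences vanish, so the minimal degree is 1.

1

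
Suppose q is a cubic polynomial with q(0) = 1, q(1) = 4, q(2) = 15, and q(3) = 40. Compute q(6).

Using the Lagrange interpolation formula with nodes 0, 1, 2, 3:
  L_0(u) = (u - 1)(u - 2)(u - 3) / -6
  L_1(u) = u(u - 2)(u - 3) / 2
  L_2(u) = u(u - 1)(u - 3) / -2
  L_3(u) = u(u - 1)(u - 2) / 6
Then q(u) = 1·L_0(u) + 4·L_1(u) + 15·L_2(u) + 40·L_3(u).
Expanding and collecting terms gives q(u) = u³ + u² + u + 1.
Evaluating at u = 6: q(6) = 259.

259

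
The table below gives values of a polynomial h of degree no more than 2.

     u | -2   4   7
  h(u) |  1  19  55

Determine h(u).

Using the Lagrange interpolation formula with nodes -2, 4, 7:
  L_0(u) = (u - 4)(u - 7) / 54
  L_1(u) = (u + 2)(u - 7) / -18
  L_2(u) = (u + 2)(u - 4) / 27
Then h(u) = 1·L_0(u) + 19·L_1(u) + 55·L_2(u).
Expanding and collecting terms gives h(u) = u^2 + u - 1.
Check: h(4) = 19. ✓

h(u) = u^2 + u - 1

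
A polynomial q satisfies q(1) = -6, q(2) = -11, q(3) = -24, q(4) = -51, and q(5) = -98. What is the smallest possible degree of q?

Forward differences of the values at s = 1, 2, 3, 4, 5:
  q  : -6  -11  -24  -51  -98
  Δ  : -5  -13  -27  -47
  Δ^2: -8  -14  -20
  Δ^3: -6  -6
  Δ^4: 0
The third differences are constant (-6) and nonzero, while all higher differences vanish, so the minimal degree is 3.

3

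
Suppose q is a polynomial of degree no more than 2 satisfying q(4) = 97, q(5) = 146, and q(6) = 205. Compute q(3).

Write q(t) = at^2 + bt + c. Substituting each data point gives a linear system:
  16a + 4b + c = 97
  25a + 5b + c = 146
  36a + 6b + c = 205
Solving the system yields a = 5, b = 4, c = 1.
So q(t) = 5t^2 + 4t + 1.
Then q(3) = 58.

58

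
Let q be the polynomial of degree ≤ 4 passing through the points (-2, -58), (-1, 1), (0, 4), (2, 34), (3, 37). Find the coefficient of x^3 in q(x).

6

Write q(x) = ax^4 + bx^3 + cx^2 + dx + e. Substituting each data point gives a linear system:
  16a - 8b + 4c - 2d + e = -58
  a - b + c - d + e = 1
  e = 4
  16a + 8b + 4c + 2d + e = 34
  81a + 27b + 9c + 3d + e = 37
Solving the system yields a = -2, b = 6, c = 4, d = -1, e = 4.
So q(x) = -2x⁴ + 6x³ + 4x² - x + 4.
The coefficient of x^3 is 6.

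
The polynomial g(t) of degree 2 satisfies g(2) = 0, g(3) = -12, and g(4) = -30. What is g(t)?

Write g(t) = at^2 + bt + c. Substituting each data point gives a linear system:
  4a + 2b + c = 0
  9a + 3b + c = -12
  16a + 4b + c = -30
Solving the system yields a = -3, b = 3, c = 6.
So g(t) = -3t^2 + 3t + 6.
Check: g(3) = -12. ✓

g(t) = -3t^2 + 3t + 6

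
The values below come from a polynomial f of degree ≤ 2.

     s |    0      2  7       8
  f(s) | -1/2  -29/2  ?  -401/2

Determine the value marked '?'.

-309/2

The 3 known points determine the degree-2 polynomial uniquely.
Write f(s) = as^2 + bs + c. Substituting each data point gives a linear system:
  c = -1/2
  4a + 2b + c = -29/2
  64a + 8b + c = -401/2
Solving the system yields a = -3, b = -1, c = -1/2.
So f(s) = -3s^2 - s - 1/2.
Then f(7) = -309/2.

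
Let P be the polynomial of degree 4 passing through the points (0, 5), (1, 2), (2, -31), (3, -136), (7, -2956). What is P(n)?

Write P(n) = an^4 + bn^3 + cn^2 + dn + e. Substituting each data point gives a linear system:
  e = 5
  a + b + c + d + e = 2
  16a + 8b + 4c + 2d + e = -31
  81a + 27b + 9c + 3d + e = -136
  2401a + 343b + 49c + 7d + e = -2956
Solving the system yields a = -1, b = -1, c = -5, d = 4, e = 5.
So P(n) = -n^4 - n^3 - 5n^2 + 4n + 5.
Check: P(7) = -2956. ✓

P(n) = -n^4 - n^3 - 5n^2 + 4n + 5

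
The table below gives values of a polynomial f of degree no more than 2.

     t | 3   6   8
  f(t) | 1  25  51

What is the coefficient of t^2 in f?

1

Write f(t) = at^2 + bt + c. Substituting each data point gives a linear system:
  9a + 3b + c = 1
  36a + 6b + c = 25
  64a + 8b + c = 51
Solving the system yields a = 1, b = -1, c = -5.
So f(t) = t^2 - t - 5.
The leading coefficient is 1.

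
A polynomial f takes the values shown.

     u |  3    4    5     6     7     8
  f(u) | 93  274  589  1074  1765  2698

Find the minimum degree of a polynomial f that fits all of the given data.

3

Forward differences of the values at u = 3, 4, 5, 6, 7, 8:
  f  : 93  274  589  1074  1765  2698
  Δ  : 181  315  485  691  933
  Δ^2: 134  170  206  242
  Δ^3: 36  36  36
  Δ^4: 0  0
  Δ^5: 0
The third differences are constant (36) and nonzero, while all higher differences vanish, so the minimal degree is 3.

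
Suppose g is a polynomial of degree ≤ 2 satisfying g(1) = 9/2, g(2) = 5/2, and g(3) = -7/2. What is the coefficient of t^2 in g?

-2

Write g(t) = at^2 + bt + c. Substituting each data point gives a linear system:
  a + b + c = 9/2
  4a + 2b + c = 5/2
  9a + 3b + c = -7/2
Solving the system yields a = -2, b = 4, c = 5/2.
So g(t) = -2t^2 + 4t + 5/2.
The leading coefficient is -2.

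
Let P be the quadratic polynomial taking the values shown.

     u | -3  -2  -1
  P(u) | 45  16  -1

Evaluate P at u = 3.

51

Write P(u) = au^2 + bu + c. Substituting each data point gives a linear system:
  9a - 3b + c = 45
  4a - 2b + c = 16
  a - b + c = -1
Solving the system yields a = 6, b = 1, c = -6.
So P(u) = 6u^2 + u - 6.
Then P(3) = 51.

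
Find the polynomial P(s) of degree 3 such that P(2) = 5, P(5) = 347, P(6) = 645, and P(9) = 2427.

P(s) = 4s^3 - 6s^2 - 3

Write P(s) = as^3 + bs^2 + cs + d. Substituting each data point gives a linear system:
  8a + 4b + 2c + d = 5
  125a + 25b + 5c + d = 347
  216a + 36b + 6c + d = 645
  729a + 81b + 9c + d = 2427
Solving the system yields a = 4, b = -6, c = 0, d = -3.
So P(s) = 4s^3 - 6s^2 - 3.
Check: P(2) = 5. ✓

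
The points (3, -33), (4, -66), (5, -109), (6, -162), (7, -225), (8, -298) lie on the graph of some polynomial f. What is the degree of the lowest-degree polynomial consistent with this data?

Forward differences of the values at n = 3, 4, 5, 6, 7, 8:
  f  : -33  -66  -109  -162  -225  -298
  Δ  : -33  -43  -53  -63  -73
  Δ^2: -10  -10  -10  -10
  Δ^3: 0  0  0
  Δ^4: 0  0
  Δ^5: 0
The second differences are constant (-10) and nonzero, while all higher differences vanish, so the minimal degree is 2.

2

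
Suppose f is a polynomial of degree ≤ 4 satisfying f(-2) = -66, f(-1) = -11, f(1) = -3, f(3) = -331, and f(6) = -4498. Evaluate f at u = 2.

Write f(u) = au^4 + bu^3 + cu^2 + du + e. Substituting each data point gives a linear system:
  16a - 8b + 4c - 2d + e = -66
  a - b + c - d + e = -11
  a + b + c + d + e = -3
  81a + 27b + 9c + 3d + e = -331
  1296a + 216b + 36c + 6d + e = -4498
Solving the system yields a = -3, b = -2, c = -6, d = 6, e = 2.
So f(u) = -3u⁴ - 2u³ - 6u² + 6u + 2.
Then f(2) = -74.

-74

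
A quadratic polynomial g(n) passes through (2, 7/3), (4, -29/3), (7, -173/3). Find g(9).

Write g(n) = an^2 + bn + c. Substituting each data point gives a linear system:
  4a + 2b + c = 7/3
  16a + 4b + c = -29/3
  49a + 7b + c = -173/3
Solving the system yields a = -2, b = 6, c = -5/3.
So g(n) = -2n^2 + 6n - 5/3.
Then g(9) = -329/3.

-329/3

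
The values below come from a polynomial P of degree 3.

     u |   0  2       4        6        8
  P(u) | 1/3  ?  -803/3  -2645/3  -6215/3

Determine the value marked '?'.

-113/3

On equispaced nodes a degree-3 polynomial has vanishing fourth forward difference, so
  P(0) - 4·P(2) + 6·P(4) - 4·P(6) + P(8) = 0.
Substituting the known values and solving for P(2):
  -4·P(2) = 452/3
  P(2) = -113/3.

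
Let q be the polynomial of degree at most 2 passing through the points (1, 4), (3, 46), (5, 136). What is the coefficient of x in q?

-3

Write q(x) = ax^2 + bx + c. Substituting each data point gives a linear system:
  a + b + c = 4
  9a + 3b + c = 46
  25a + 5b + c = 136
Solving the system yields a = 6, b = -3, c = 1.
So q(x) = 6x² - 3x + 1.
The coefficient of x is -3.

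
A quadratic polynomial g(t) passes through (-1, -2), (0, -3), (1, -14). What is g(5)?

-158

Write g(t) = at^2 + bt + c. Substituting each data point gives a linear system:
  a - b + c = -2
  c = -3
  a + b + c = -14
Solving the system yields a = -5, b = -6, c = -3.
So g(t) = -5t^2 - 6t - 3.
Then g(5) = -158.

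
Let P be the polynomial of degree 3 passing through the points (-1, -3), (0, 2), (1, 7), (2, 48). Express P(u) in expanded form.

Using the Lagrange interpolation formula with nodes -1, 0, 1, 2:
  L_0(u) = u(u - 1)(u - 2) / -6
  L_1(u) = (u + 1)(u - 1)(u - 2) / 2
  L_2(u) = (u + 1)u(u - 2) / -2
  L_3(u) = (u + 1)u(u - 1) / 6
Then P(u) = -3·L_0(u) + 2·L_1(u) + 7·L_2(u) + 48·L_3(u).
Expanding and collecting terms gives P(u) = 6u³ - u + 2.
Check: P(1) = 7. ✓

P(u) = 6u^3 - u + 2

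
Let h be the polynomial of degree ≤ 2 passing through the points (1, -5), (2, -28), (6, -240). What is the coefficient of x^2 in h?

-6

Write h(x) = ax^2 + bx + c. Substituting each data point gives a linear system:
  a + b + c = -5
  4a + 2b + c = -28
  36a + 6b + c = -240
Solving the system yields a = -6, b = -5, c = 6.
So h(x) = -6x^2 - 5x + 6.
The leading coefficient is -6.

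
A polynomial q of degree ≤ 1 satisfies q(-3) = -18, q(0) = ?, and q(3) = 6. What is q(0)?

-6

The 2 known points determine the degree-1 polynomial uniquely.
Write q(u) = au + b. Substituting each data point gives a linear system:
  -3a + b = -18
  3a + b = 6
Solving the system yields a = 4, b = -6.
So q(u) = 4u - 6.
Then q(0) = -6.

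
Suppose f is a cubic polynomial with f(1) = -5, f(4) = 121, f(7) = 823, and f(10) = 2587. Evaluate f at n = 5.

Forward differences of the values at n = 1, 4, 7, 10:
  f  : -5  121  823  2587
  Δ  : 126  702  1764
  Δ^2: 576  1062
  Δ^3: 486
The third differences are constant, confirming degree 3.
Interpolating (Newton forward form) and evaluating at n = 5 gives f(5) = 267.

267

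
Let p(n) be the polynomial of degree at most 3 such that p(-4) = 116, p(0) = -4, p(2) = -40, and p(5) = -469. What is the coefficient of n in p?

2

Write p(n) = an^3 + bn^2 + cn + d. Substituting each data point gives a linear system:
  -64a + 16b - 4c + d = 116
  d = -4
  8a + 4b + 2c + d = -40
  125a + 25b + 5c + d = -469
Solving the system yields a = -3, b = -4, c = 2, d = -4.
So p(n) = -3n^3 - 4n^2 + 2n - 4.
The coefficient of n is 2.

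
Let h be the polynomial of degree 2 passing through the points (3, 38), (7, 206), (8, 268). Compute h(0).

Using the Lagrange interpolation formula with nodes 3, 7, 8:
  L_0(s) = (s - 7)(s - 8) / 20
  L_1(s) = (s - 3)(s - 8) / -4
  L_2(s) = (s - 3)(s - 7) / 5
Then h(s) = 38·L_0(s) + 206·L_1(s) + 268·L_2(s).
Expanding and collecting terms gives h(s) = 4s^2 + 2s - 4.
Evaluating at s = 0: h(0) = -4.

-4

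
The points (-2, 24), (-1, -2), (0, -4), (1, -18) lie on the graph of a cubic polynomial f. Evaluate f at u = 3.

Forward differences of the values at u = -2, -1, 0, 1:
  f  : 24  -2  -4  -18
  Δ  : -26  -2  -14
  Δ^2: 24  -12
  Δ^3: -36
The third differences are constant, confirming degree 3.
Interpolating (Newton forward form) and evaluating at u = 3 gives f(3) = -226.

-226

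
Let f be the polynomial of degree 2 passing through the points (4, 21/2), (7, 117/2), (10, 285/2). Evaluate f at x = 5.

45/2

Using the Lagrange interpolation formula with nodes 4, 7, 10:
  L_0(x) = (x - 7)(x - 10) / 18
  L_1(x) = (x - 4)(x - 10) / -9
  L_2(x) = (x - 4)(x - 7) / 18
Then f(x) = 21/2·L_0(x) + 117/2·L_1(x) + 285/2·L_2(x).
Expanding and collecting terms gives f(x) = 2x² - 6x + 5/2.
Evaluating at x = 5: f(5) = 45/2.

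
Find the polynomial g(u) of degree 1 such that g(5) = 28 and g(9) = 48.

g(u) = 5u + 3

Using the Lagrange interpolation formula with nodes 5, 9:
  L_0(u) = (u - 9) / -4
  L_1(u) = (u - 5) / 4
Then g(u) = 28·L_0(u) + 48·L_1(u).
Expanding and collecting terms gives g(u) = 5u + 3.
Check: g(5) = 28. ✓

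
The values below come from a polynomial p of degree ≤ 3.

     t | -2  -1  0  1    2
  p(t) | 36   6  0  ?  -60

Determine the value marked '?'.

-12

On equispaced nodes a degree-3 polynomial has vanishing fourth forward difference, so
  p(-2) - 4·p(-1) + 6·p(0) - 4·p(1) + p(2) = 0.
Substituting the known values and solving for p(1):
  -4·p(1) = 48
  p(1) = -12.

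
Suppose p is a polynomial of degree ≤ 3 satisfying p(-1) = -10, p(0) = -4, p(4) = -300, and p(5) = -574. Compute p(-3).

50

Write p(n) = an^3 + bn^2 + cn + d. Substituting each data point gives a linear system:
  -a + b - c + d = -10
  d = -4
  64a + 16b + 4c + d = -300
  125a + 25b + 5c + d = -574
Solving the system yields a = -4, b = -4, c = 6, d = -4.
So p(n) = -4n^3 - 4n^2 + 6n - 4.
Then p(-3) = 50.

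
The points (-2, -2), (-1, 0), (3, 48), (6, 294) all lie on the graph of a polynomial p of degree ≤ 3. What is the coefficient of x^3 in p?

1

Write p(x) = ax^3 + bx^2 + cx + d. Substituting each data point gives a linear system:
  -8a + 4b - 2c + d = -2
  -a + b - c + d = 0
  27a + 9b + 3c + d = 48
  216a + 36b + 6c + d = 294
Solving the system yields a = 1, b = 2, c = 1, d = 0.
So p(x) = x³ + 2x² + x.
The leading coefficient is 1.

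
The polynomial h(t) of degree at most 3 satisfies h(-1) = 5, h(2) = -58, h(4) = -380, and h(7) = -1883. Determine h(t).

h(t) = -5t^3 - 3t^2 - 3t

Using the Lagrange interpolation formula with nodes -1, 2, 4, 7:
  L_0(t) = (t - 2)(t - 4)(t - 7) / -120
  L_1(t) = (t + 1)(t - 4)(t - 7) / 30
  L_2(t) = (t + 1)(t - 2)(t - 7) / -30
  L_3(t) = (t + 1)(t - 2)(t - 4) / 120
Then h(t) = 5·L_0(t) - 58·L_1(t) - 380·L_2(t) - 1883·L_3(t).
Expanding and collecting terms gives h(t) = -5t³ - 3t² - 3t.
Check: h(7) = -1883. ✓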